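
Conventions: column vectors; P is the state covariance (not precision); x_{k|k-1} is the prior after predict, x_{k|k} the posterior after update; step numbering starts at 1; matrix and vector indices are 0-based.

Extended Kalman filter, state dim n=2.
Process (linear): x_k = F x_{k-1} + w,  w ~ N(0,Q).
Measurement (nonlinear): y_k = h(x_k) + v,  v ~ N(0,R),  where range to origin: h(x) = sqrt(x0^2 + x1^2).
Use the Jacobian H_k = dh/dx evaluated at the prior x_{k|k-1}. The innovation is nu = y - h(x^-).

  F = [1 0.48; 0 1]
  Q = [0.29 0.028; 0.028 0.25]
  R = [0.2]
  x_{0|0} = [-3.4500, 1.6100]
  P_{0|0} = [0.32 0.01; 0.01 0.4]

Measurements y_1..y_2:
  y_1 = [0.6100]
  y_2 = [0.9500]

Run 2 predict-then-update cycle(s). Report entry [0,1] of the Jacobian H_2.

step 1: x^-=[-2.6772, 1.6100]  P^-=[0.7118 0.2300; 0.2300 0.6500]  H_jac=[-0.8570 0.5154]  S=[0.6922]  K=[-0.7100; 0.1992]  nu=[-2.5140]  x^+=[-0.8924, 1.1092]  P^+=[0.3629 0.3279; 0.3279 0.6225]
step 2: x^-=[-0.3599, 1.1092]  P^-=[1.1111 0.6547; 0.6547 0.8725]  H_jac=[-0.3087 0.9512]  S=[0.7108]  K=[0.3936; 0.8833]  nu=[-0.2162]  x^+=[-0.4450, 0.9183]  P^+=[1.0009 0.4076; 0.4076 0.3180]

H_jac[0,1] = 0.9512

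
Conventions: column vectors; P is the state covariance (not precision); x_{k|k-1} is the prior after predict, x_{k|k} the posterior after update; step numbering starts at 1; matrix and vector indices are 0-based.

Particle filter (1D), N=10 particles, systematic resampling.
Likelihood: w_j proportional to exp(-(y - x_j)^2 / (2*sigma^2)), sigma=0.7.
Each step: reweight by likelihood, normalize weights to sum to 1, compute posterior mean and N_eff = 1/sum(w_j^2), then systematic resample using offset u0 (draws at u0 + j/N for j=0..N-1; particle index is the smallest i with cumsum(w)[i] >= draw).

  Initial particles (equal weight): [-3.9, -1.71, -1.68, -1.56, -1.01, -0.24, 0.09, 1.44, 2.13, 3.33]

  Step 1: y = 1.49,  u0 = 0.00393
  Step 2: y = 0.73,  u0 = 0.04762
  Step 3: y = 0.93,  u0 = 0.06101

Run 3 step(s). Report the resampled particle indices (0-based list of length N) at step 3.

resampled_idx = [1, 2, 2, 3, 4, 5, 6, 7, 8, 8]

step 1: w=[0.0000, 0.0000, 0.0000, 0.0000, 0.0009, 0.0252, 0.0723, 0.5329, 0.3517, 0.0169]  mean=1.5722  Neff=2.4164  idx=[5, 7, 7, 7, 7, 7, 7, 8, 8, 8]
step 2: w=[0.0875, 0.1366, 0.1366, 0.1366, 0.1366, 0.1366, 0.1366, 0.0309, 0.0309, 0.0309]  mean=1.3570  Neff=8.1621  idx=[0, 1, 2, 2, 3, 4, 5, 5, 6, 8]
step 3: w=[0.0374, 0.1160, 0.1160, 0.1160, 0.1160, 0.1160, 0.1160, 0.1160, 0.1160, 0.0348]  mean=1.4012  Neff=9.0735  idx=[1, 2, 2, 3, 4, 5, 6, 7, 8, 8]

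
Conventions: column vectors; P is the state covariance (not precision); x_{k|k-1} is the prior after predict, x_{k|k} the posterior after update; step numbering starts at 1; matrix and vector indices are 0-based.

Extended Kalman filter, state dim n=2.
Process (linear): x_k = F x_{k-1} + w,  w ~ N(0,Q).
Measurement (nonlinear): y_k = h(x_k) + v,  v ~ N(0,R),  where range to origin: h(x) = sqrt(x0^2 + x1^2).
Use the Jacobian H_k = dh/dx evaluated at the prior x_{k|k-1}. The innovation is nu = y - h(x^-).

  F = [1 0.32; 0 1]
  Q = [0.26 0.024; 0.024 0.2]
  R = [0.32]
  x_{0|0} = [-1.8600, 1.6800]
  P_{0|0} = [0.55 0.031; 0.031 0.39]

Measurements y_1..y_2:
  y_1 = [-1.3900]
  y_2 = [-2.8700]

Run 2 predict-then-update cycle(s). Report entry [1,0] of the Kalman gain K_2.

step 1: x^-=[-1.3224, 1.6800]  P^-=[0.8698 0.1798; 0.1798 0.5900]  H_jac=[-0.6185 0.7858]  S=[0.8423]  K=[-0.4710; 0.4184]  nu=[-3.5280]  x^+=[0.3392, 0.2039]  P^+=[0.6829 0.3458; 0.3458 0.4426]
step 2: x^-=[0.4045, 0.2039]  P^-=[1.2096 0.5114; 0.5114 0.6426]  H_jac=[0.8930 0.4501]  S=[1.8258]  K=[0.7177; 0.4085]  nu=[-3.3230]  x^+=[-1.9803, -1.1536]  P^+=[0.2692 -0.0239; -0.0239 0.3378]

K[1,0] = 0.4085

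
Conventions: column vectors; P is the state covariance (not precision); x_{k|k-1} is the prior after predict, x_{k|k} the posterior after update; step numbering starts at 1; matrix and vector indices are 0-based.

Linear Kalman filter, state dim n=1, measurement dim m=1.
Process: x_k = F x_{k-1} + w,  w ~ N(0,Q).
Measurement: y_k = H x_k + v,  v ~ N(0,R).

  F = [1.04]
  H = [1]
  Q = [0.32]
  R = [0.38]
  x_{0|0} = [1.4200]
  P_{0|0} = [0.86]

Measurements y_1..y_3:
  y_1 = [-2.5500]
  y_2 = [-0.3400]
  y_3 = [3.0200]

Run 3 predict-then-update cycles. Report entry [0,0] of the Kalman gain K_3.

K[0,0] = 0.6030

step 1: x^-=[1.4768]  P^-=[1.2502]  S=[1.6302]  K=[0.7669]  nu=[-4.0268]  x^+=[-1.6113]  P^+=[0.2914]
step 2: x^-=[-1.6758]  P^-=[0.6352]  S=[1.0152]  K=[0.6257]  nu=[1.3358]  x^+=[-0.8400]  P^+=[0.2378]
step 3: x^-=[-0.8736]  P^-=[0.5772]  S=[0.9572]  K=[0.6030]  nu=[3.8936]  x^+=[1.4742]  P^+=[0.2291]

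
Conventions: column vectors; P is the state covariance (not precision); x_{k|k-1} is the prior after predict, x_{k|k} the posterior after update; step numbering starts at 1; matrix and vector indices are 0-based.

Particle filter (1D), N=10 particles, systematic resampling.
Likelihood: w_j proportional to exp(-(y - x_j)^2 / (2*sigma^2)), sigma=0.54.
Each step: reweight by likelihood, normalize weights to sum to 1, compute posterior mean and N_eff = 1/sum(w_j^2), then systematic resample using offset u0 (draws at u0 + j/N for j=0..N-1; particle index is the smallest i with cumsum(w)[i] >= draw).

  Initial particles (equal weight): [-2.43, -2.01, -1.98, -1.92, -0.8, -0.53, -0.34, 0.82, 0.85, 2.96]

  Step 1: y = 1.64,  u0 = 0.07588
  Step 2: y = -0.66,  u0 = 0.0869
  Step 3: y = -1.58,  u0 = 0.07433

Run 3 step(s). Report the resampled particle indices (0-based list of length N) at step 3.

step 1: w=[0.0000, 0.0000, 0.0000, 0.0000, 0.0001, 0.0004, 0.0017, 0.4443, 0.4826, 0.0709]  mean=0.9836  Neff=2.2971  idx=[7, 7, 7, 7, 8, 8, 8, 8, 8, 9]
step 2: w=[0.1207, 0.1207, 0.1207, 0.1207, 0.1035, 0.1035, 0.1035, 0.1035, 0.1035, 0.0000]  mean=0.8355  Neff=8.9470  idx=[0, 1, 2, 3, 4, 5, 5, 6, 7, 8]
step 3: w=[0.1152, 0.1152, 0.1152, 0.1152, 0.0899, 0.0899, 0.0899, 0.0899, 0.0899, 0.0899]  mean=0.8362  Neff=9.8482  idx=[0, 1, 2, 3, 4, 5, 6, 7, 8, 9]

resampled_idx = [0, 1, 2, 3, 4, 5, 6, 7, 8, 9]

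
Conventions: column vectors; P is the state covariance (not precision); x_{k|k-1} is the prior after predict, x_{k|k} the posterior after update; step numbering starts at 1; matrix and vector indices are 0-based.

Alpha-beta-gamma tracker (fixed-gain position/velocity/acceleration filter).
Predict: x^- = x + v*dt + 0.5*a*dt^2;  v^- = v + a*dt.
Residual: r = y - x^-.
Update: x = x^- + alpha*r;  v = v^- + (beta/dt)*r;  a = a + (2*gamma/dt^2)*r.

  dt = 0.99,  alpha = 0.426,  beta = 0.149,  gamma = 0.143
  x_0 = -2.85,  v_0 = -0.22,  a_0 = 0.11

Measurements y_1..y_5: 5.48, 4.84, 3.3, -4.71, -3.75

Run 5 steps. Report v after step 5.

v_post = -0.9734

step 1: x_pred=-3.0139  r=8.4939  x^+=0.6045  v^+=1.1673  a^+=2.5886
step 2: x_pred=3.0286  r=1.8114  x^+=3.8003  v^+=4.0026  a^+=3.1171
step 3: x_pred=9.2904  r=-5.9904  x^+=6.7385  v^+=6.1870  a^+=1.3691
step 4: x_pred=13.5345  r=-18.2445  x^+=5.7624  v^+=4.7965  a^+=-3.9548
step 5: x_pred=8.5729  r=-12.3229  x^+=3.3233  v^+=-0.9734  a^+=-7.5507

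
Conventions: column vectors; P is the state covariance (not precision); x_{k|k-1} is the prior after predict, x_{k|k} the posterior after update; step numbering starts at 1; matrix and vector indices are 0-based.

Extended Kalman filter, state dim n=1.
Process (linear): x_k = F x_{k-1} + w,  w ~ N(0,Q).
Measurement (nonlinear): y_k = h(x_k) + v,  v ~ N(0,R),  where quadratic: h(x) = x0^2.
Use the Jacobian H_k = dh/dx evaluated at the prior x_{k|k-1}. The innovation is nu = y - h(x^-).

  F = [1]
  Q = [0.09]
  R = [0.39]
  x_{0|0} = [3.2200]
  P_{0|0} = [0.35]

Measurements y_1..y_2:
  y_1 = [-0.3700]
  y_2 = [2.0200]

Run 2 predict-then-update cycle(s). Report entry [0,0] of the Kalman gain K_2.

step 1: x^-=[3.2200]  P^-=[0.4400]  H_jac=[6.4400]  S=[18.6384]  K=[0.1520]  nu=[-10.7384]  x^+=[1.5874]  P^+=[0.0092]
step 2: x^-=[1.5874]  P^-=[0.0992]  H_jac=[3.1749]  S=[1.3900]  K=[0.2266]  nu=[-0.5000]  x^+=[1.4741]  P^+=[0.0278]

K[0,0] = 0.2266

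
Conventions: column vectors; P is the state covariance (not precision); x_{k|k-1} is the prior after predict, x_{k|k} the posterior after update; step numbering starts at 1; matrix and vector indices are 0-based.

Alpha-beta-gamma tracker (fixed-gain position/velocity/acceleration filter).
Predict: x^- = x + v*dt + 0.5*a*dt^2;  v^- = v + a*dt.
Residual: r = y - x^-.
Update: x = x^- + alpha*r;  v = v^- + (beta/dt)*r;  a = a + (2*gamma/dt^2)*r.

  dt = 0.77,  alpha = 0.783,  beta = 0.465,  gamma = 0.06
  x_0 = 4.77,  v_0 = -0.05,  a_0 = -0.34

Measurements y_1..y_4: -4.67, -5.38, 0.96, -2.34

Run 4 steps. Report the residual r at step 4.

resid = -0.7812

step 1: x_pred=4.6307  r=-9.3007  x^+=-2.6517  v^+=-5.9285  a^+=-2.2224
step 2: x_pred=-7.8755  r=2.4955  x^+=-5.9215  v^+=-6.1327  a^+=-1.7173
step 3: x_pred=-11.1528  r=12.1128  x^+=-1.6685  v^+=-0.1402  a^+=0.7342
step 4: x_pred=-1.5588  r=-0.7812  x^+=-2.1705  v^+=-0.0466  a^+=0.5761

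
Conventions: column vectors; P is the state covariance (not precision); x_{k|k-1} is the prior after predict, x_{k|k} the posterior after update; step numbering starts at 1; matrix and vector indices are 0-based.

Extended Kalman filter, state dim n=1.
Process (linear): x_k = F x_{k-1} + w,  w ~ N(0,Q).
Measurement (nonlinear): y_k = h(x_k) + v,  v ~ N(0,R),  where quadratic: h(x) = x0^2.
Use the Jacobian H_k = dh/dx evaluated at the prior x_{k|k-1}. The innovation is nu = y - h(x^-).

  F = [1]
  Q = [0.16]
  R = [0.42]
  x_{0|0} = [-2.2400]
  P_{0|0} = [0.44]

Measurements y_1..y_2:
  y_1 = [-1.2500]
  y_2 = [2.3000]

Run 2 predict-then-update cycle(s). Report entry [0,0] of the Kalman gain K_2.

step 1: x^-=[-2.2400]  P^-=[0.6000]  H_jac=[-4.4800]  S=[12.4622]  K=[-0.2157]  nu=[-6.2676]  x^+=[-0.8881]  P^+=[0.0202]
step 2: x^-=[-0.8881]  P^-=[0.1802]  H_jac=[-1.7763]  S=[0.9886]  K=[-0.3238]  nu=[1.5112]  x^+=[-1.3775]  P^+=[0.0766]

K[0,0] = -0.3238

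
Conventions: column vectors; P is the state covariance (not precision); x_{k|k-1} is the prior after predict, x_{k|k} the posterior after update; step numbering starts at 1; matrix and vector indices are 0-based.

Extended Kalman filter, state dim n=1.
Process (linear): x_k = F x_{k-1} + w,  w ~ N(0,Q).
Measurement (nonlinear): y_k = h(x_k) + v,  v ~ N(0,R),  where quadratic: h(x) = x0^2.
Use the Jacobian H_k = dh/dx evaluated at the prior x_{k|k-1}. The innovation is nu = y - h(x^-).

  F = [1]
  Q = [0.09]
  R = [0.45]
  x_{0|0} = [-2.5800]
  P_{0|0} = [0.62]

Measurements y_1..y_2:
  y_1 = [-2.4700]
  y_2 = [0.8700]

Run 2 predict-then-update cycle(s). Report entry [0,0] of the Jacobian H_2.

step 1: x^-=[-2.5800]  P^-=[0.7100]  H_jac=[-5.1600]  S=[19.3542]  K=[-0.1893]  nu=[-9.1264]  x^+=[-0.8524]  P^+=[0.0165]
step 2: x^-=[-0.8524]  P^-=[0.1065]  H_jac=[-1.7049]  S=[0.7596]  K=[-0.2391]  nu=[0.1433]  x^+=[-0.8867]  P^+=[0.0631]

H_jac[0,0] = -1.7049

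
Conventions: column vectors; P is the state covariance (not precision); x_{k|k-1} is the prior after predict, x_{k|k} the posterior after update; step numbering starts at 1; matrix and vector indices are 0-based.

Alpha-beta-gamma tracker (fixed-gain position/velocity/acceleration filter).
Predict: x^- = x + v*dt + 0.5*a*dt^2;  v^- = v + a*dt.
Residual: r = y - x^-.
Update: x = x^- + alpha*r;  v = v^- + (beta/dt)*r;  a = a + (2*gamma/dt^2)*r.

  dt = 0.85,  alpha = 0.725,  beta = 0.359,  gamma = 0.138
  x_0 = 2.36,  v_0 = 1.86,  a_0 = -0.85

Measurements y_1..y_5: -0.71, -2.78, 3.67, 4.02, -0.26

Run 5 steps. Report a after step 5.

step 1: x_pred=3.6339  r=-4.3439  x^+=0.4846  v^+=-0.6972  a^+=-2.5094
step 2: x_pred=-1.0145  r=-1.7655  x^+=-2.2945  v^+=-3.5758  a^+=-3.1838
step 3: x_pred=-6.4841  r=10.1541  x^+=0.8776  v^+=-1.9935  a^+=0.6951
step 4: x_pred=-0.5657  r=4.5857  x^+=2.7589  v^+=0.5342  a^+=2.4469
step 5: x_pred=4.0969  r=-4.3569  x^+=0.9381  v^+=0.7739  a^+=0.7825

a_post = 0.7825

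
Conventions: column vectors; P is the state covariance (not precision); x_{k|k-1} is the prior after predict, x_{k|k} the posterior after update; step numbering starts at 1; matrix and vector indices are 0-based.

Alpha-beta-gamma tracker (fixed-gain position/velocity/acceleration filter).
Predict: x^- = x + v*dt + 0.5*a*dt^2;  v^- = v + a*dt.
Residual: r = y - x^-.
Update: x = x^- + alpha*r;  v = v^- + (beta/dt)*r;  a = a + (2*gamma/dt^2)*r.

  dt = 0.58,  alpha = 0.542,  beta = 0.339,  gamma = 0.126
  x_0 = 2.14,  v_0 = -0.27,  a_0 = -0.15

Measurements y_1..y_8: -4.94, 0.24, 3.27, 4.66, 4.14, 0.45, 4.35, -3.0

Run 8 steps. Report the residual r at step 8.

step 1: x_pred=1.9582  r=-6.8982  x^+=-1.7806  v^+=-4.3889  a^+=-5.3175
step 2: x_pred=-5.2206  r=5.4606  x^+=-2.2609  v^+=-4.2814  a^+=-1.2269
step 3: x_pred=-4.9505  r=8.2205  x^+=-0.4950  v^+=-0.1882  a^+=4.9311
step 4: x_pred=0.2252  r=4.4348  x^+=2.6289  v^+=5.2639  a^+=8.2533
step 5: x_pred=7.0701  r=-2.9301  x^+=5.4820  v^+=8.3381  a^+=6.0583
step 6: x_pred=11.3371  r=-10.8871  x^+=5.4363  v^+=5.4886  a^+=-2.0973
step 7: x_pred=8.2669  r=-3.9169  x^+=6.1440  v^+=1.9828  a^+=-5.0315
step 8: x_pred=6.4477  r=-9.4477  x^+=1.3270  v^+=-6.4575  a^+=-12.1089

resid = -9.4477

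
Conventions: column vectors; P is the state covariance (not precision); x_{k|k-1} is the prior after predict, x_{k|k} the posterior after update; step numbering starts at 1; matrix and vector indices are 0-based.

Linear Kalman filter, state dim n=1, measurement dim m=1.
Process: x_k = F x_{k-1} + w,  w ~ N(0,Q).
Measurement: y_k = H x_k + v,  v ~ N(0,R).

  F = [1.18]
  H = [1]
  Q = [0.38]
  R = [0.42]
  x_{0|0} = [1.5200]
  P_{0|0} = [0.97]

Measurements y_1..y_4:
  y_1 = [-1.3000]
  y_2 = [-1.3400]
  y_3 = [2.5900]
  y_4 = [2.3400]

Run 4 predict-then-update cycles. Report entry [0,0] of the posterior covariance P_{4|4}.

P_post[0,0] = 0.2703

step 1: x^-=[1.7936]  P^-=[1.7306]  S=[2.1506]  K=[0.8047]  nu=[-3.0936]  x^+=[-0.6958]  P^+=[0.3380]
step 2: x^-=[-0.8211]  P^-=[0.8506]  S=[1.2706]  K=[0.6694]  nu=[-0.5189]  x^+=[-1.1685]  P^+=[0.2812]
step 3: x^-=[-1.3788]  P^-=[0.7715]  S=[1.1915]  K=[0.6475]  nu=[3.9688]  x^+=[1.1910]  P^+=[0.2720]
step 4: x^-=[1.4054]  P^-=[0.7587]  S=[1.1787]  K=[0.6437]  nu=[0.9346]  x^+=[2.0070]  P^+=[0.2703]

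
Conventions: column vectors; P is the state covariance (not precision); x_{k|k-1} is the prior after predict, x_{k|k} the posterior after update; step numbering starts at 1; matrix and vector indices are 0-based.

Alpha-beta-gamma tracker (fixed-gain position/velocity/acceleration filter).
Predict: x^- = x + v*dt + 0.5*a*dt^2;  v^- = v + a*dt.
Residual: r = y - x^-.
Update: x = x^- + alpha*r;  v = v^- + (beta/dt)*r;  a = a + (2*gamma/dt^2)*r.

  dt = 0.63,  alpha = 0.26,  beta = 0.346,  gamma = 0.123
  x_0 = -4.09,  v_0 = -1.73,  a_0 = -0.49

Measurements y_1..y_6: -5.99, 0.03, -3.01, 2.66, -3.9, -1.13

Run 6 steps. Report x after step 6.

step 1: x_pred=-5.2771  r=-0.7129  x^+=-5.4625  v^+=-2.4302  a^+=-0.9318
step 2: x_pred=-7.1784  r=7.2084  x^+=-5.3042  v^+=0.9417  a^+=3.5360
step 3: x_pred=-4.0093  r=0.9993  x^+=-3.7495  v^+=3.7181  a^+=4.1553
step 4: x_pred=-0.5824  r=3.2424  x^+=0.2606  v^+=8.1168  a^+=6.1650
step 5: x_pred=6.5976  r=-10.4976  x^+=3.8682  v^+=6.2354  a^+=-0.3415
step 6: x_pred=7.7287  r=-8.8587  x^+=5.4255  v^+=1.1550  a^+=-5.8321

x_post = 5.4255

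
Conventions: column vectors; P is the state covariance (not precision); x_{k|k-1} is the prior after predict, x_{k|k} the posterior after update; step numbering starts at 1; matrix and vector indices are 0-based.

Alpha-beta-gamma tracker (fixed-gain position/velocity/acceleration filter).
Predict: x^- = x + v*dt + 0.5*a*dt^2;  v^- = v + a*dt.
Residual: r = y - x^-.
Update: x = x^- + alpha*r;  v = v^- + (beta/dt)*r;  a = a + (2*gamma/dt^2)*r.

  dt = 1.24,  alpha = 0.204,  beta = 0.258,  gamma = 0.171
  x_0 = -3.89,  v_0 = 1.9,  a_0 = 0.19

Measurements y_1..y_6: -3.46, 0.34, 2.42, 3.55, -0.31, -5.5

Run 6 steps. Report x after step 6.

x_post = 1.3219

step 1: x_pred=-1.3879  r=-2.0721  x^+=-1.8106  v^+=1.7045  a^+=-0.2709
step 2: x_pred=0.0947  r=0.2453  x^+=0.1447  v^+=1.4196  a^+=-0.2163
step 3: x_pred=1.7388  r=0.6812  x^+=1.8777  v^+=1.2931  a^+=-0.0648
step 4: x_pred=3.4314  r=0.1186  x^+=3.4556  v^+=1.2375  a^+=-0.0384
step 5: x_pred=4.9606  r=-5.2706  x^+=3.8854  v^+=0.0932  a^+=-1.2107
step 6: x_pred=3.0702  r=-8.5702  x^+=1.3219  v^+=-3.1912  a^+=-3.1169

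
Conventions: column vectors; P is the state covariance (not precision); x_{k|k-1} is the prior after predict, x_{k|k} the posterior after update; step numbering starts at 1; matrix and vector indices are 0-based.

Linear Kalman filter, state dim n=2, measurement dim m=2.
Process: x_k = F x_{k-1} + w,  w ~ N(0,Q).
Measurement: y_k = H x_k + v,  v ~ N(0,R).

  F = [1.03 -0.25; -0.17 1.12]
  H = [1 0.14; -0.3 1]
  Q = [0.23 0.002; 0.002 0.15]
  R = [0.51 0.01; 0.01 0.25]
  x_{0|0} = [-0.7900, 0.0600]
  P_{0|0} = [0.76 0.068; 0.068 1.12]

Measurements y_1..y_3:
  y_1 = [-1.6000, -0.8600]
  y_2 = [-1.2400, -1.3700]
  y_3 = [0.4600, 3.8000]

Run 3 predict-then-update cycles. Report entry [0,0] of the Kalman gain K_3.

K[0,0] = 0.4546

step 1: x^-=[-0.8287, 0.2015]  P^-=[1.0713 -0.3633; -0.3633 1.5510]  S=[1.5099 -0.4423; -0.4423 2.1154]  K=[0.6189 -0.1943; 0.1417 0.8144]  nu=[-0.7995, -1.3101]  x^+=[-1.0690, -0.9787]  P^+=[0.3067 0.0496; 0.0496 0.2199]
step 2: x^-=[-0.8564, -0.9144]  P^-=[0.5436 -0.0539; -0.0539 0.4158]  S=[1.0467 -0.1465; -0.1465 0.7471]  K=[0.4848 -0.1954; 0.0875 0.5954]  nu=[-0.2556, -0.7125]  x^+=[-0.8411, -1.3610]  P^+=[0.2413 0.0284; 0.0284 0.1582]
step 3: x^-=[-0.5261, -1.3813]  P^-=[0.4813 -0.0506; -0.0506 0.3447]  S=[0.9839 -0.1346; -0.1346 0.6683]  K=[0.4546 -0.2002; 0.0733 0.5532]  nu=[1.1795, 5.0235]  x^+=[-0.9955, 1.4840]  P^+=[0.2267 0.0225; 0.0225 0.1458]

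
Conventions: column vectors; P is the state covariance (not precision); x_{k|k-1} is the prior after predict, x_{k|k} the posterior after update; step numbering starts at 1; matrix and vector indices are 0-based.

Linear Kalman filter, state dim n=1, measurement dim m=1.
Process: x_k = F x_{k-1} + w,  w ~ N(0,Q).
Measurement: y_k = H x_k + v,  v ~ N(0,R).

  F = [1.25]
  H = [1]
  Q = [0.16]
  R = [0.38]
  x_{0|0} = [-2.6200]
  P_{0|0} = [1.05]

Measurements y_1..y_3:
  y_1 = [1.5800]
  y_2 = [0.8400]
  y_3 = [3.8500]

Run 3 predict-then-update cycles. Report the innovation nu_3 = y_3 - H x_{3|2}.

innov = [2.7643]

step 1: x^-=[-3.2750]  P^-=[1.8006]  S=[2.1806]  K=[0.8257]  nu=[4.8550]  x^+=[0.7340]  P^+=[0.3138]
step 2: x^-=[0.9174]  P^-=[0.6503]  S=[1.0303]  K=[0.6312]  nu=[-0.0774]  x^+=[0.8686]  P^+=[0.2398]
step 3: x^-=[1.0857]  P^-=[0.5348]  S=[0.9148]  K=[0.5846]  nu=[2.7643]  x^+=[2.7017]  P^+=[0.2221]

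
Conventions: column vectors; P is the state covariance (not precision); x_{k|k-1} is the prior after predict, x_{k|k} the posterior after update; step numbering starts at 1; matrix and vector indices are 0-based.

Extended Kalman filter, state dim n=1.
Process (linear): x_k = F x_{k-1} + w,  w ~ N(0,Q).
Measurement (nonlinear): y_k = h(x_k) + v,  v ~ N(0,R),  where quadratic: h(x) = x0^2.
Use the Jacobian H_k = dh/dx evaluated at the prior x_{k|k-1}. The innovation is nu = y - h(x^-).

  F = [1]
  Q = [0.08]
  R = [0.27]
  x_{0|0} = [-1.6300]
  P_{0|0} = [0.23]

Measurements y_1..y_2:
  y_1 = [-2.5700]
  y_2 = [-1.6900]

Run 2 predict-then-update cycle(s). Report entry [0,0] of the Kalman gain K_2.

K[0,0] = -0.1098

step 1: x^-=[-1.6300]  P^-=[0.3100]  H_jac=[-3.2600]  S=[3.5646]  K=[-0.2835]  nu=[-5.2269]  x^+=[-0.1481]  P^+=[0.0235]
step 2: x^-=[-0.1481]  P^-=[0.1035]  H_jac=[-0.2962]  S=[0.2791]  K=[-0.1098]  nu=[-1.7119]  x^+=[0.0399]  P^+=[0.1001]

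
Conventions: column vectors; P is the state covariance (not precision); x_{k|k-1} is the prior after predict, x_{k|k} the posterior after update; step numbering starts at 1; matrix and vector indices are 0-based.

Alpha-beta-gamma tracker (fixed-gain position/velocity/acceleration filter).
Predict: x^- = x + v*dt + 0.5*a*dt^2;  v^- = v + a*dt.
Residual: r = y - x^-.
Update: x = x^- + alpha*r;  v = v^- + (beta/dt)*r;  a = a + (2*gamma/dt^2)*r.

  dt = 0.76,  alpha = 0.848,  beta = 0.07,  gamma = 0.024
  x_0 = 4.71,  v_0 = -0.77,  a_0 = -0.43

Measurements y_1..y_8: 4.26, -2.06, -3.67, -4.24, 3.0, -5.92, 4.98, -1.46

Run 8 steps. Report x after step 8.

x_post = -1.0201

step 1: x_pred=4.0006  r=0.2594  x^+=4.2206  v^+=-1.0729  a^+=-0.4084
step 2: x_pred=3.2872  r=-5.3472  x^+=-1.2472  v^+=-1.8758  a^+=-0.8528
step 3: x_pred=-2.9191  r=-0.7509  x^+=-3.5559  v^+=-2.5931  a^+=-0.9152
step 4: x_pred=-5.7910  r=1.5510  x^+=-4.4757  v^+=-3.1458  a^+=-0.7863
step 5: x_pred=-7.0937  r=10.0937  x^+=1.4658  v^+=-2.8138  a^+=0.0525
step 6: x_pred=-0.6575  r=-5.2625  x^+=-5.1201  v^+=-3.2586  a^+=-0.3848
step 7: x_pred=-7.7078  r=12.6878  x^+=3.0515  v^+=-2.3824  a^+=0.6695
step 8: x_pred=1.4342  r=-2.8942  x^+=-1.0201  v^+=-2.1401  a^+=0.4290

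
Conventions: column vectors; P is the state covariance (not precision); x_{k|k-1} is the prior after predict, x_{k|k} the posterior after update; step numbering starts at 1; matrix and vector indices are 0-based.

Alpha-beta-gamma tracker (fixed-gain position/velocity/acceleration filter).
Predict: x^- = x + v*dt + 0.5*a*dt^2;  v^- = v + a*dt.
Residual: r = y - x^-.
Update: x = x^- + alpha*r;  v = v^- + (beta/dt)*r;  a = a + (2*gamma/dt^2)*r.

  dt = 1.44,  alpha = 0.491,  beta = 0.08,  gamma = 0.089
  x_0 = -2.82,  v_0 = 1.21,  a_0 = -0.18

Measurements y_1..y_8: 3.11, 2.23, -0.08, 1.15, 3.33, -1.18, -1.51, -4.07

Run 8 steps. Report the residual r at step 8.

resid = 1.3548

step 1: x_pred=-1.2642  r=4.3742  x^+=0.8835  v^+=1.1938  a^+=0.1955
step 2: x_pred=2.8053  r=-0.5753  x^+=2.5228  v^+=1.4434  a^+=0.1461
step 3: x_pred=4.7527  r=-4.8327  x^+=2.3799  v^+=1.3853  a^+=-0.2687
step 4: x_pred=4.0960  r=-2.9460  x^+=2.6495  v^+=0.8346  a^+=-0.5216
step 5: x_pred=3.3105  r=0.0195  x^+=3.3201  v^+=0.0845  a^+=-0.5200
step 6: x_pred=2.9027  r=-4.0827  x^+=0.8981  v^+=-0.8910  a^+=-0.8704
step 7: x_pred=-1.2874  r=-0.2226  x^+=-1.3967  v^+=-2.1568  a^+=-0.8895
step 8: x_pred=-5.4248  r=1.3548  x^+=-4.7596  v^+=-3.3625  a^+=-0.7732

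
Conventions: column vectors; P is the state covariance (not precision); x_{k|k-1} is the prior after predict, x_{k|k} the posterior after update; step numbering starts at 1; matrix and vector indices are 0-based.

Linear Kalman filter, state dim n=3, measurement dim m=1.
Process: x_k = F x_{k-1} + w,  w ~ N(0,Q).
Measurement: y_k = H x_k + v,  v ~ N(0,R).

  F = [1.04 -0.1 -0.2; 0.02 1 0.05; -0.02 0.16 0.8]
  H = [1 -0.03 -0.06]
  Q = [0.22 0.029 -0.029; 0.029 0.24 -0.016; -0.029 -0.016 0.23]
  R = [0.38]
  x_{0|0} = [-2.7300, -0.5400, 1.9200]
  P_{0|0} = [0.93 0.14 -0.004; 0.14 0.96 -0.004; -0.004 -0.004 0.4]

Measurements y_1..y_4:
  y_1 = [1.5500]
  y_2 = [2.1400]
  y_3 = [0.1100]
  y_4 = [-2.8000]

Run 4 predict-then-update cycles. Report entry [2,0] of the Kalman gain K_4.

step 1: x^-=[-3.1692, -0.4986, 1.5042]  P^-=[1.2239 0.0943 -0.1070; 0.0943 1.2066 0.1476; -0.1070 0.1476 0.5092]  S=[1.6145]  K=[0.7603; 0.0305; -0.0880]  nu=[4.7945]  x^+=[0.4759, -0.3524, 1.0825]  P^+=[0.2907 0.0569 0.0009; 0.0569 1.2051 0.1519; 0.0009 0.1519 0.4967]
step 2: x^-=[0.3137, -0.2887, 0.8001]  P^-=[0.5602 -0.0625 -0.1405; -0.0625 1.4639 0.3184; -0.1405 0.3184 0.6173]  S=[0.9655]  K=[0.5909; -0.1300; -0.1937]  nu=[1.8657]  x^+=[1.4161, -0.5313, 0.4387]  P^+=[0.2231 0.0117 -0.0299; 0.0117 1.4476 0.2940; -0.0299 0.2940 0.5811]
step 3: x^-=[1.4381, -0.4810, 0.2376]  P^-=[0.5208 -0.1665 -0.2058; -0.1665 1.7189 0.4757; -0.2058 0.4757 0.7152]  S=[0.9413]  K=[0.5717; -0.2620; -0.2793]  nu=[-1.3283]  x^+=[0.6787, -0.1330, 0.6087]  P^+=[0.2131 -0.0255 -0.0554; -0.0255 1.6543 0.4068; -0.0554 0.4068 0.6418]
step 4: x^-=[0.5975, -0.0890, 0.4521]  P^-=[0.5374 -0.2510 -0.2588; -0.2510 1.9355 0.6026; -0.2588 0.6026 0.7892]  S=[0.9703]  K=[0.5776; -0.3558; -0.3342]  nu=[-3.3730]  x^+=[-1.3509, 1.1110, 1.5792]  P^+=[0.2137 -0.0516 -0.0715; -0.0516 1.8127 0.4872; -0.0715 0.4872 0.6809]

K[2,0] = -0.3342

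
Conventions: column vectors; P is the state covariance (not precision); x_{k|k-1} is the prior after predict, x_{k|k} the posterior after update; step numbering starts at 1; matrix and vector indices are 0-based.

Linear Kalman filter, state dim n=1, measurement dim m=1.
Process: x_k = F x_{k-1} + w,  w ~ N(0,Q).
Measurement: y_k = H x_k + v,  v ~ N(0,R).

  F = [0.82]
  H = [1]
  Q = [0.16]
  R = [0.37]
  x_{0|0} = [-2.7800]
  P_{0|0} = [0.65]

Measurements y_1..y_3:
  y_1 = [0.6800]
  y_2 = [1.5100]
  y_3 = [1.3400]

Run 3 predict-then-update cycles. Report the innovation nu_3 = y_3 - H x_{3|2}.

innov = [0.9366]

step 1: x^-=[-2.2796]  P^-=[0.5971]  S=[0.9671]  K=[0.6174]  nu=[2.9596]  x^+=[-0.4524]  P^+=[0.2284]
step 2: x^-=[-0.3709]  P^-=[0.3136]  S=[0.6836]  K=[0.4587]  nu=[1.8809]  x^+=[0.4919]  P^+=[0.1697]
step 3: x^-=[0.4034]  P^-=[0.2741]  S=[0.6441]  K=[0.4256]  nu=[0.9366]  x^+=[0.8020]  P^+=[0.1575]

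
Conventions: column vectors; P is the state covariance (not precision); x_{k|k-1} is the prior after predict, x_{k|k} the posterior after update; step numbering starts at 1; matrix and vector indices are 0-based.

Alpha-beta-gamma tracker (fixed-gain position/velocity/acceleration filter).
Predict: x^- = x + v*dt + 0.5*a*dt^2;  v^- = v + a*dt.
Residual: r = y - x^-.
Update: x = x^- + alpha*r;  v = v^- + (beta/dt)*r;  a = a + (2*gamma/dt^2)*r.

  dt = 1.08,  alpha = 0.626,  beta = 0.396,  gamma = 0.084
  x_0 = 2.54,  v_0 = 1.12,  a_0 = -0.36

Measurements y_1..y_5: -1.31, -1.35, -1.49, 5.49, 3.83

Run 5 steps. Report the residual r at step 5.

resid = 0.8668

step 1: x_pred=3.5396  r=-4.8496  x^+=0.5038  v^+=-1.0470  a^+=-1.0585
step 2: x_pred=-1.2443  r=-0.1057  x^+=-1.3105  v^+=-2.2289  a^+=-1.0737
step 3: x_pred=-4.3439  r=2.8539  x^+=-2.5574  v^+=-2.3421  a^+=-0.6627
step 4: x_pred=-5.4733  r=10.9633  x^+=1.3897  v^+=0.9621  a^+=0.9164
step 5: x_pred=2.9632  r=0.8668  x^+=3.5058  v^+=2.2696  a^+=1.0413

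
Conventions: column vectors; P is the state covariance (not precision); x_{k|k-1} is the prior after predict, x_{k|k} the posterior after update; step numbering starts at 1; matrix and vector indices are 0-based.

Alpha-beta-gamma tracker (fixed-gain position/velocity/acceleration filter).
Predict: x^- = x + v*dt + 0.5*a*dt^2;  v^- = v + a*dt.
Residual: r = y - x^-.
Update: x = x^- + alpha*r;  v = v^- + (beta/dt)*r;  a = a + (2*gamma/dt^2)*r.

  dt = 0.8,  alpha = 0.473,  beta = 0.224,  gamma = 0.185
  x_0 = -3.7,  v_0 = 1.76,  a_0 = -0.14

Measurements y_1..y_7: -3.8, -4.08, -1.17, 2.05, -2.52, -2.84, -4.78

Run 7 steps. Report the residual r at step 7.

step 1: x_pred=-2.3368  r=-1.4632  x^+=-3.0289  v^+=1.2383  a^+=-0.9859
step 2: x_pred=-2.3537  r=-1.7263  x^+=-3.1703  v^+=-0.0338  a^+=-1.9839
step 3: x_pred=-3.8321  r=2.6621  x^+=-2.5729  v^+=-0.8755  a^+=-0.4449
step 4: x_pred=-3.4157  r=5.4657  x^+=-0.8304  v^+=0.2990  a^+=2.7150
step 5: x_pred=0.2776  r=-2.7976  x^+=-1.0457  v^+=1.6877  a^+=1.0977
step 6: x_pred=0.6557  r=-3.4957  x^+=-0.9978  v^+=1.5870  a^+=-0.9233
step 7: x_pred=-0.0236  r=-4.7564  x^+=-2.2734  v^+=-0.4834  a^+=-3.6731

resid = -4.7564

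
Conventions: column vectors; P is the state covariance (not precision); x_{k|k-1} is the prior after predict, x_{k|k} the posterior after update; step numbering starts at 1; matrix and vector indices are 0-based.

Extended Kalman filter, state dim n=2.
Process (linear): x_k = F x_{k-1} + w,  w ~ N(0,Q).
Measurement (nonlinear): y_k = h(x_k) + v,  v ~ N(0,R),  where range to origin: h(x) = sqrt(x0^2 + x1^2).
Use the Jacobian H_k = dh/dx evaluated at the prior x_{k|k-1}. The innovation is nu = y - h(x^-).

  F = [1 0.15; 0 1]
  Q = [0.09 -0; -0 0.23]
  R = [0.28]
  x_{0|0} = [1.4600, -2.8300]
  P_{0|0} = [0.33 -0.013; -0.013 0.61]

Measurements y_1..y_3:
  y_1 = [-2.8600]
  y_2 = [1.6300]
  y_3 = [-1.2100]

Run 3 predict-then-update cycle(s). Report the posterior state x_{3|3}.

step 1: x^-=[1.0355, -2.8300]  P^-=[0.4298 0.0785; 0.0785 0.8400]  H_jac=[0.3436 -0.9391]  S=[1.0209]  K=[0.0725; -0.7463]  nu=[-5.8735]  x^+=[0.6099, 1.5532]  P^+=[0.4245 0.1337; 0.1337 0.2714]
step 2: x^-=[0.8429, 1.5532]  P^-=[0.5607 0.1744; 0.1744 0.5014]  H_jac=[0.4770 0.8789]  S=[0.9411]  K=[0.4470; 0.5567]  nu=[-0.1372]  x^+=[0.7815, 1.4769]  P^+=[0.3726 -0.0598; -0.0598 0.2098]
step 3: x^-=[1.0031, 1.4769]  P^-=[0.4494 -0.0283; -0.0283 0.4398]  H_jac=[0.5619 0.8272]  S=[0.6965]  K=[0.3289; 0.4995]  nu=[-2.9953]  x^+=[0.0180, -0.0193]  P^+=[0.3741 -0.1427; -0.1427 0.2660]

x_post = [0.0180, -0.0193]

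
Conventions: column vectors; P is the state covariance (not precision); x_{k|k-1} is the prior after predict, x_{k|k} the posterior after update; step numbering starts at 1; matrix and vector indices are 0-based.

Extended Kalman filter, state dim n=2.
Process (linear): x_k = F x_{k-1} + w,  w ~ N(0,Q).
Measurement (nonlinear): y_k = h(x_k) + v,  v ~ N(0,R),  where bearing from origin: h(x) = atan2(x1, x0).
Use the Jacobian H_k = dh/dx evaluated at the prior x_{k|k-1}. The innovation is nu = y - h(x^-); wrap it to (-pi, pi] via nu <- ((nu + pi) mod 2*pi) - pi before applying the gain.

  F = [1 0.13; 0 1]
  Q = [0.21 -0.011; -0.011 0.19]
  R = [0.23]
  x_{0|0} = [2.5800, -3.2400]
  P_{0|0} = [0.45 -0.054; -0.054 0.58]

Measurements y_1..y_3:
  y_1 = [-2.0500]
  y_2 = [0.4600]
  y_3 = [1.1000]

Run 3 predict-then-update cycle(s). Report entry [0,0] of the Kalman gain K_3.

K[0,0] = 0.7022

step 1: x^-=[2.1588, -3.2400]  P^-=[0.6558 0.0104; 0.0104 0.7700]  H_jac=[0.2137 0.1424]  S=[0.2762]  K=[0.5128; 0.4051]  nu=[-1.0669]  x^+=[1.6116, -3.6722]  P^+=[0.5831 -0.0470; -0.0470 0.7247]
step 2: x^-=[1.1343, -3.6722]  P^-=[0.7932 0.0362; 0.0362 0.9147]  H_jac=[0.2486 0.0768]  S=[0.2858]  K=[0.6997; 0.2773]  nu=[1.7312]  x^+=[2.3455, -3.1922]  P^+=[0.6532 -0.0192; -0.0192 0.8927]
step 3: x^-=[1.9305, -3.1922]  P^-=[0.8733 0.0858; 0.0858 1.0827]  H_jac=[0.2294 0.1387]  S=[0.3022]  K=[0.7022; 0.5621]  nu=[2.1269]  x^+=[3.4240, -1.9967]  P^+=[0.7243 -0.0334; -0.0334 0.9872]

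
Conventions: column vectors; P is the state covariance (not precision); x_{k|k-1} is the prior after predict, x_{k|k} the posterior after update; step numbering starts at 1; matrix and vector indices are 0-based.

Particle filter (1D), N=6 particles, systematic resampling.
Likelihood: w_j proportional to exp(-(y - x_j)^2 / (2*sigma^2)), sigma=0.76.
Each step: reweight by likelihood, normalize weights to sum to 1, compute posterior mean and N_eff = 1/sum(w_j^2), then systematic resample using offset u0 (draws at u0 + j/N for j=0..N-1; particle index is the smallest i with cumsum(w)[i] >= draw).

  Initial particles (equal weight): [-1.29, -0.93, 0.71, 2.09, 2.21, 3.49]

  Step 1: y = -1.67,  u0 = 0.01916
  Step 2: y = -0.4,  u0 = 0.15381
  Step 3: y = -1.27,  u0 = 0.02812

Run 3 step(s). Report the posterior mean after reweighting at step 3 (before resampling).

step 1: w=[0.5835, 0.4116, 0.0049, 0.0000, 0.0000, 0.0000]  mean=-1.1320  Neff=1.9612  idx=[0, 0, 0, 0, 1, 1]
step 2: w=[0.1406, 0.1406, 0.1406, 0.1406, 0.2188, 0.2188]  mean=-1.1324  Neff=5.7198  idx=[1, 2, 3, 4, 5, 5]
step 3: w=[0.1750, 0.1750, 0.1750, 0.1584, 0.1584, 0.1584]  mean=-1.1190  Neff=5.9851  idx=[0, 1, 2, 3, 4, 5]

post_mean = -1.1190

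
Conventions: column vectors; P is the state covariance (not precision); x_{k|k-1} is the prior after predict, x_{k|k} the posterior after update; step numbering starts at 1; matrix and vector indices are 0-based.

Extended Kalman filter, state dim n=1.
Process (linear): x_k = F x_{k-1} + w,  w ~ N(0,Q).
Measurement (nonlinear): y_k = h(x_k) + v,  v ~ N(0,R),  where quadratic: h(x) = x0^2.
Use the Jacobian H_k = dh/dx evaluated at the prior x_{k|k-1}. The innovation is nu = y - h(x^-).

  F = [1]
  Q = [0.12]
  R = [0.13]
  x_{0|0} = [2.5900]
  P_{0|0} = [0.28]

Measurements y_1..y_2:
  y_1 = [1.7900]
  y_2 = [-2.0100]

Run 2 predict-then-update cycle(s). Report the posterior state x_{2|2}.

step 1: x^-=[2.5900]  P^-=[0.4000]  H_jac=[5.1800]  S=[10.8630]  K=[0.1907]  nu=[-4.9181]  x^+=[1.6519]  P^+=[0.0048]
step 2: x^-=[1.6519]  P^-=[0.1248]  H_jac=[3.3038]  S=[1.4921]  K=[0.2763]  nu=[-4.7388]  x^+=[0.3425]  P^+=[0.0109]

x_post = [0.3425]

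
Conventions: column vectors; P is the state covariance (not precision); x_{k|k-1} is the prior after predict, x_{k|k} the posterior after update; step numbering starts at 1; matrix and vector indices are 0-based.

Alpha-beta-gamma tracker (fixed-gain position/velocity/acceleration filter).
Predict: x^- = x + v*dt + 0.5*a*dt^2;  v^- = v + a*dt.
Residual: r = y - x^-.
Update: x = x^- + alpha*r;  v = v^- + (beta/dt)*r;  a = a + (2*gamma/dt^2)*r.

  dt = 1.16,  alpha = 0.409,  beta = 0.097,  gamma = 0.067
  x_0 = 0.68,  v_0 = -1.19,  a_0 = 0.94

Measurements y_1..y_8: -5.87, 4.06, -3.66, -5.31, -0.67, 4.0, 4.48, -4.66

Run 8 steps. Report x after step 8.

step 1: x_pred=-0.0680  r=-5.8020  x^+=-2.4410  v^+=-0.5848  a^+=0.3622
step 2: x_pred=-2.8756  r=6.9356  x^+=-0.0390  v^+=0.4154  a^+=1.0529
step 3: x_pred=1.1512  r=-4.8112  x^+=-0.8166  v^+=1.2344  a^+=0.5738
step 4: x_pred=1.0014  r=-6.3114  x^+=-1.5800  v^+=1.3722  a^+=-0.0547
step 5: x_pred=-0.0251  r=-0.6449  x^+=-0.2888  v^+=1.2548  a^+=-0.1190
step 6: x_pred=1.0866  r=2.9134  x^+=2.2782  v^+=1.3604  a^+=0.1712
step 7: x_pred=3.9714  r=0.5086  x^+=4.1794  v^+=1.6015  a^+=0.2218
step 8: x_pred=6.1863  r=-10.8463  x^+=1.7502  v^+=0.9518  a^+=-0.8583

x_post = 1.7502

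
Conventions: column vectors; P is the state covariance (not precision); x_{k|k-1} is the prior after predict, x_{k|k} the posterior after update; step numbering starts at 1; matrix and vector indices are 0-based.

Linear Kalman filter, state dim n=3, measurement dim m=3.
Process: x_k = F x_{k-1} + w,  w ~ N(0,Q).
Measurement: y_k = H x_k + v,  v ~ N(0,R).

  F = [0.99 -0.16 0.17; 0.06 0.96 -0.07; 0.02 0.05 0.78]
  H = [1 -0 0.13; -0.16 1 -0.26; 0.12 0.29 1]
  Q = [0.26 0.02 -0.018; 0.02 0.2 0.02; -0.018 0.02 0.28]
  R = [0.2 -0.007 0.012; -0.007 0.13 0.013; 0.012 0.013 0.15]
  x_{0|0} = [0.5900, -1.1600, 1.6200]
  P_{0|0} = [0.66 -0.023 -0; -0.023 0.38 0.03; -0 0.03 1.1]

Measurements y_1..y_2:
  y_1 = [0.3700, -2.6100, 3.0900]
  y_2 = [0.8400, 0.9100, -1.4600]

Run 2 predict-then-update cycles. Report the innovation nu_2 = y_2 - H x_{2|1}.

step 1: x^-=[1.0451, -1.1916, 1.2174]  P^-=[0.9540 -0.0287 0.1333; -0.0287 0.5513 0.0008; 0.1333 0.0008 0.9527]  S=[1.2048 -0.2578 0.3775; -0.2578 0.7900 -0.1200; 0.3775 -0.1200 1.1933]  K=[0.8223 -0.0143 -0.0608; 0.0813 0.7576 0.1822; -0.0954 -0.2465 0.8174]  nu=[-0.8334, -0.9347, 2.0928]  x^+=[0.2459, -1.5862, 3.2379]  P^+=[0.1668 0.0123 -0.0230; 0.0123 0.1040 0.0065; -0.0230 0.0065 0.1191]
step 2: x^-=[1.0477, -1.7346, 2.4511]  P^-=[0.4176 0.0266 -0.0178; 0.0266 0.2977 0.0228; -0.0178 0.0228 0.3526]  S=[0.6189 -0.0512 0.0985; -0.0512 0.4404 0.0261; 0.0985 0.0261 0.5445]  K=[0.6789 0.0010 -0.0493; 0.0760 0.6522 0.1613; -0.0793 -0.1994 0.6797]  nu=[-0.5263, 3.4495, -3.5338]  x^+=[0.8679, -0.0949, -0.5971]  P^+=[0.1377 0.0118 -0.0192; 0.0118 0.0898 0.0061; -0.0192 0.0061 0.0989]

innov = [-0.5263, 3.4495, -3.5338]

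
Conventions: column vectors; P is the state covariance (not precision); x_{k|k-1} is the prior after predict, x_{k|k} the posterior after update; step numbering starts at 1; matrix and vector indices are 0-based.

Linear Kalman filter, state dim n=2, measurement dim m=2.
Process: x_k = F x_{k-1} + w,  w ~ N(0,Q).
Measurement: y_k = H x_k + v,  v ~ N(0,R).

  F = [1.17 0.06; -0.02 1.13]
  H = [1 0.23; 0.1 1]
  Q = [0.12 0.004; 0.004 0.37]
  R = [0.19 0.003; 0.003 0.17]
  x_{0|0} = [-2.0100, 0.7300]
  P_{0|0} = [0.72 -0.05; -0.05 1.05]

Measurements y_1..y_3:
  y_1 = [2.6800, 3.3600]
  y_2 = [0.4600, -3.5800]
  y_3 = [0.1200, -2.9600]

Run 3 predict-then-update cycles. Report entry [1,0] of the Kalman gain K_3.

K[1,0] = -0.0039

step 1: x^-=[-2.3079, 0.8651]  P^-=[1.1024 -0.0077; -0.0077 1.7133]  S=[1.3795 0.4994; 0.4994 1.8928]  K=[0.8604 -0.1729; -0.0525 0.9186]  nu=[4.7889, 2.7257]  x^+=[1.3415, 3.1176]  P^+=[0.1731 -0.0441; -0.0441 0.1604]
step 2: x^-=[1.7566, 3.4960]  P^-=[0.3514 -0.0474; -0.0474 0.5769]  S=[0.5500 0.1223; 0.1223 0.7409]  K=[0.6463 -0.1233; -0.0173 0.7751]  nu=[-2.1007, -7.2517]  x^+=[1.2929, -2.0882]  P^+=[0.1298 -0.0320; -0.0320 0.1349]
step 3: x^-=[1.3874, -2.3855]  P^-=[0.2937 -0.0322; -0.0322 0.5438]  S=[0.4976 0.1245; 0.1245 0.7103]  K=[0.6027 -0.1096; -0.0039 0.7617]  nu=[-0.7187, -0.7132]  x^+=[1.0324, -2.9260]  P^+=[0.1208 -0.0289; -0.0289 0.1324]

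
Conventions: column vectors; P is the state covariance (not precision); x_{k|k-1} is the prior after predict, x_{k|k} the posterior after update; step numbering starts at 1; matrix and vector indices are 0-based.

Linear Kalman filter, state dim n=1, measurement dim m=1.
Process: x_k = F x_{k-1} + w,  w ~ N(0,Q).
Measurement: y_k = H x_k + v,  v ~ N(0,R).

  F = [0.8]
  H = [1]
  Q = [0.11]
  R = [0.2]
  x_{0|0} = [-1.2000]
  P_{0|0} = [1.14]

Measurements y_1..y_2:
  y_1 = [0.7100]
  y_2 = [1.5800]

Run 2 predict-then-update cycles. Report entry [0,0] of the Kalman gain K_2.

step 1: x^-=[-0.9600]  P^-=[0.8396]  S=[1.0396]  K=[0.8076]  nu=[1.6700]  x^+=[0.3887]  P^+=[0.1615]
step 2: x^-=[0.3110]  P^-=[0.2134]  S=[0.4134]  K=[0.5162]  nu=[1.2690]  x^+=[0.9660]  P^+=[0.1032]

K[0,0] = 0.5162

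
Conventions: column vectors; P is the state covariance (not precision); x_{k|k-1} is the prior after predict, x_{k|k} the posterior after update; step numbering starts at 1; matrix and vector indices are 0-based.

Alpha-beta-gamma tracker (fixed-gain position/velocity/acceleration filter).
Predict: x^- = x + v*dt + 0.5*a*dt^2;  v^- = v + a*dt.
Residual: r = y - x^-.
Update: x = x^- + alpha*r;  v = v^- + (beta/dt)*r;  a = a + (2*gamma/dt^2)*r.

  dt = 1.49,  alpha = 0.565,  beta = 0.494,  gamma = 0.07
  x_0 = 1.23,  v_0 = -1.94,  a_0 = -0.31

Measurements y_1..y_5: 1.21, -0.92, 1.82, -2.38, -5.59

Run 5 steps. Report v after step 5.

step 1: x_pred=-2.0047  r=3.2147  x^+=-0.1884  v^+=-1.3361  a^+=-0.1073
step 2: x_pred=-2.2982  r=1.3782  x^+=-1.5195  v^+=-1.0390  a^+=-0.0204
step 3: x_pred=-3.0902  r=4.9102  x^+=-0.3159  v^+=0.5586  a^+=0.2893
step 4: x_pred=0.8375  r=-3.2175  x^+=-0.9804  v^+=-0.0771  a^+=0.0864
step 5: x_pred=-0.9994  r=-4.5906  x^+=-3.5931  v^+=-1.4704  a^+=-0.2031

v_post = -1.4704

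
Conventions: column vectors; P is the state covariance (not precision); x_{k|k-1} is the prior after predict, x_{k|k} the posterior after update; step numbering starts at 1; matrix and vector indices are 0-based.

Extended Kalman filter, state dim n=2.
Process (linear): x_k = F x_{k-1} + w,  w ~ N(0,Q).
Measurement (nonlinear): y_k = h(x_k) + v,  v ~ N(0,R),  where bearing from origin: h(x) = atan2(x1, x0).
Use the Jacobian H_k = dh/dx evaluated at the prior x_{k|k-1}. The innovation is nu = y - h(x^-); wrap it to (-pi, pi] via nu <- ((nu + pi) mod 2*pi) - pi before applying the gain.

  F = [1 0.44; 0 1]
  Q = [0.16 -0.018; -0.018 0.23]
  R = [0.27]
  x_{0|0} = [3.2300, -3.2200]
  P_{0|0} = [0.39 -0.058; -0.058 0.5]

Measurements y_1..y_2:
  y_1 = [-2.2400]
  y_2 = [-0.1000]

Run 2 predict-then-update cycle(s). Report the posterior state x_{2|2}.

step 1: x^-=[1.8132, -3.2200]  P^-=[0.5958 0.1440; 0.1440 0.7300]  H_jac=[0.2358 0.1328]  S=[0.3250]  K=[0.4910; 0.4027]  nu=[-1.1821]  x^+=[1.2328, -3.6960]  P^+=[0.5174 0.0797; 0.0797 0.6773]
step 2: x^-=[-0.3935, -3.6960]  P^-=[0.8787 0.3597; 0.3597 0.9073]  H_jac=[0.2675 -0.0285]  S=[0.3281]  K=[0.6851; 0.2145]  nu=[1.5769]  x^+=[0.6869, -3.3577]  P^+=[0.7246 0.3115; 0.3115 0.8922]

x_post = [0.6869, -3.3577]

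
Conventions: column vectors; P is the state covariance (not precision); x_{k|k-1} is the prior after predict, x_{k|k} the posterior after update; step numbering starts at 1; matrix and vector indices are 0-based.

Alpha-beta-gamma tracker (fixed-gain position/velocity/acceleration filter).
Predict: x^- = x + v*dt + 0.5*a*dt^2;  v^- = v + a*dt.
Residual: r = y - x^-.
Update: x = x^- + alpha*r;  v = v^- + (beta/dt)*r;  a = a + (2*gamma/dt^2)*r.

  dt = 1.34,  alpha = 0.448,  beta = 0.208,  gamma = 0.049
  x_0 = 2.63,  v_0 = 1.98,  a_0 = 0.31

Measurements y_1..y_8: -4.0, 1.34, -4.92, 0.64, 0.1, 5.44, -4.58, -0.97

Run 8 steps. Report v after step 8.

step 1: x_pred=5.5615  r=-9.5615  x^+=1.2780  v^+=0.9112  a^+=-0.2118
step 2: x_pred=2.3088  r=-0.9688  x^+=1.8748  v^+=0.4770  a^+=-0.2647
step 3: x_pred=2.2762  r=-7.1962  x^+=-0.9477  v^+=-0.9948  a^+=-0.6575
step 4: x_pred=-2.8710  r=3.5110  x^+=-1.2981  v^+=-1.3308  a^+=-0.4659
step 5: x_pred=-3.4996  r=3.5996  x^+=-1.8870  v^+=-1.3963  a^+=-0.2694
step 6: x_pred=-3.9999  r=9.4399  x^+=0.2292  v^+=-0.2920  a^+=0.2458
step 7: x_pred=0.0585  r=-4.6385  x^+=-2.0195  v^+=-0.6826  a^+=-0.0073
step 8: x_pred=-2.9409  r=1.9709  x^+=-2.0579  v^+=-0.3866  a^+=0.1002

v_post = -0.3866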